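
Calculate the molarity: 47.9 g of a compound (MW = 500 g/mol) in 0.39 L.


C = (mass / MW) / volume
C = (47.9 / 500) / 0.39
C = 0.2456 M

0.2456 M


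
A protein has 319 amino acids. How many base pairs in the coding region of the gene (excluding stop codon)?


Each amino acid = 1 codon = 3 bp
bp = 319 * 3 = 957 bp

957 bp


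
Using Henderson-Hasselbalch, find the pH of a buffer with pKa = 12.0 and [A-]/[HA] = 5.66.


pH = pKa + log10([A-]/[HA])
pH = 12.0 + log10(5.66)
pH = 12.7528

12.7528


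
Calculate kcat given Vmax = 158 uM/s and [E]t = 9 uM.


kcat = Vmax / [E]t
kcat = 158 / 9
kcat = 17.5556 s^-1

17.5556 s^-1


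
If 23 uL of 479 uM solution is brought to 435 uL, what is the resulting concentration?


C2 = C1 * V1 / V2
C2 = 479 * 23 / 435
C2 = 25.3264 uM

25.3264 uM


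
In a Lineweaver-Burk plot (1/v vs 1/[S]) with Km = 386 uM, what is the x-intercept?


x-intercept = -1/Km
= -1/386
= -0.0026 1/uM

-0.0026 1/uM


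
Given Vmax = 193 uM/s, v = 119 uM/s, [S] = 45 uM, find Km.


Km = [S] * (Vmax - v) / v
Km = 45 * (193 - 119) / 119
Km = 27.9832 uM

27.9832 uM


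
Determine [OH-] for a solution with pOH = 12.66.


[OH-] = 10^(-pOH)
[OH-] = 10^(-12.66)
[OH-] = 2.188e-13 M

2.188e-13 M


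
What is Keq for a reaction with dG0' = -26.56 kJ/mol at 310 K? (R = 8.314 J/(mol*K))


Keq = exp(-dG0 * 1000 / (R * T))
Keq = exp(-(-26.56) * 1000 / (8.314 * 310))
Keq = 29887.5828

29887.5828


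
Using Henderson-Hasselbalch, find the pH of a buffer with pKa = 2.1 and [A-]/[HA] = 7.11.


pH = pKa + log10([A-]/[HA])
pH = 2.1 + log10(7.11)
pH = 2.9519

2.9519


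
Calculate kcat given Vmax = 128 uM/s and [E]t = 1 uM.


kcat = Vmax / [E]t
kcat = 128 / 1
kcat = 128.0 s^-1

128.0 s^-1


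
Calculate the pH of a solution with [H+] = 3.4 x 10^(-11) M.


pH = -log10([H+])
pH = -log10(3.4 x 10^(-11))
pH = 10.4685

10.4685


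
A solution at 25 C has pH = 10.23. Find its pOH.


pOH = 14 - pH
pOH = 14 - 10.23
pOH = 3.77

3.77


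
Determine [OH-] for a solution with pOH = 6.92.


[OH-] = 10^(-pOH)
[OH-] = 10^(-6.92)
[OH-] = 1.202e-07 M

1.202e-07 M


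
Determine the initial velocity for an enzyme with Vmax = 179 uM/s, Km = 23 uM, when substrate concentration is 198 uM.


v = Vmax * [S] / (Km + [S])
v = 179 * 198 / (23 + 198)
v = 160.371 uM/s

160.371 uM/s


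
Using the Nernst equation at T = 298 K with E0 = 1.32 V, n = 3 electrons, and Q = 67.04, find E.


E = E0 - (RT/nF) * ln(Q)
E = 1.32 - (8.314 * 298 / (3 * 96485)) * ln(67.04)
E = 1.284 V

1.284 V


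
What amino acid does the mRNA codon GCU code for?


Standard genetic code lookup.
Codon GCU -> Ala

Ala


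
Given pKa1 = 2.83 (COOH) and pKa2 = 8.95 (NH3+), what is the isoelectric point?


pI = (pKa1 + pKa2) / 2
pI = (2.83 + 8.95) / 2
pI = 5.89

5.89


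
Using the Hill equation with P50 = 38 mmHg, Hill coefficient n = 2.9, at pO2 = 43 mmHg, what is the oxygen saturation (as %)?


Y = pO2^n / (P50^n + pO2^n)
Y = 43^2.9 / (38^2.9 + 43^2.9)
Y = 58.87%

58.87%


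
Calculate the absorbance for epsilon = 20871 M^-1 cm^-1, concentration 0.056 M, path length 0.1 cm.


A = epsilon * c * l
A = 20871 * 0.056 * 0.1
A = 116.8776

116.8776


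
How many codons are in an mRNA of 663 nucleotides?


codons = nucleotides / 3
codons = 663 / 3 = 221

221


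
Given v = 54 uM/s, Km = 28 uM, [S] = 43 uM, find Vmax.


Vmax = v * (Km + [S]) / [S]
Vmax = 54 * (28 + 43) / 43
Vmax = 89.1628 uM/s

89.1628 uM/s


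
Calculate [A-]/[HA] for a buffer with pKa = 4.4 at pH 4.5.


[A-]/[HA] = 10^(pH - pKa)
= 10^(4.5 - 4.4)
= 1.2589

1.2589


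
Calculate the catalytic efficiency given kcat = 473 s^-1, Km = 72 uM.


Catalytic efficiency = kcat / Km
= 473 / 72
= 6.5694 uM^-1*s^-1

6.5694 uM^-1*s^-1


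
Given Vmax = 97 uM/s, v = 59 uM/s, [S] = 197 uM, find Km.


Km = [S] * (Vmax - v) / v
Km = 197 * (97 - 59) / 59
Km = 126.8814 uM

126.8814 uM


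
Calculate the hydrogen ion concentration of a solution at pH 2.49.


[H+] = 10^(-pH)
[H+] = 10^(-2.49)
[H+] = 0.0032 M

0.0032 M


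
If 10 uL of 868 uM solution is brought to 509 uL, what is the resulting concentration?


C2 = C1 * V1 / V2
C2 = 868 * 10 / 509
C2 = 17.053 uM

17.053 uM


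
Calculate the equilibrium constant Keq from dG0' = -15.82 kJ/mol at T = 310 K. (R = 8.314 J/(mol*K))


Keq = exp(-dG0 * 1000 / (R * T))
Keq = exp(-(-15.82) * 1000 / (8.314 * 310))
Keq = 463.178

463.178


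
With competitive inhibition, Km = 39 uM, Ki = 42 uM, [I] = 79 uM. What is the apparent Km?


Km_app = Km * (1 + [I]/Ki)
Km_app = 39 * (1 + 79/42)
Km_app = 112.3571 uM

112.3571 uM


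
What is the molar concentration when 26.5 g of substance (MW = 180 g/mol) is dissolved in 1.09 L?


C = (mass / MW) / volume
C = (26.5 / 180) / 1.09
C = 0.1351 M

0.1351 M


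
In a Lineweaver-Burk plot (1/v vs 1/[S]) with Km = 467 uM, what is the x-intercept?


x-intercept = -1/Km
= -1/467
= -0.0021 1/uM

-0.0021 1/uM


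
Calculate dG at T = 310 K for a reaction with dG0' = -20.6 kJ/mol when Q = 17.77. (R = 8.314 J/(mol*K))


dG = dG0' + RT * ln(Q) / 1000
dG = -20.6 + 8.314 * 310 * ln(17.77) / 1000
dG = -13.1837 kJ/mol

-13.1837 kJ/mol


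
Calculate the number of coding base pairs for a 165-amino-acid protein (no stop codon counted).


Each amino acid = 1 codon = 3 bp
bp = 165 * 3 = 495 bp

495 bp


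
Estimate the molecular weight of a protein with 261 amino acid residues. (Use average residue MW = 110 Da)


MW = n_residues * 110 Da
MW = 261 * 110
MW = 28710 Da

28710 Da


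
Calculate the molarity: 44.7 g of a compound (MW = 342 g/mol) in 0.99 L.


C = (mass / MW) / volume
C = (44.7 / 342) / 0.99
C = 0.132 M

0.132 M


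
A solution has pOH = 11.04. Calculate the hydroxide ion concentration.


[OH-] = 10^(-pOH)
[OH-] = 10^(-11.04)
[OH-] = 9.120e-12 M

9.120e-12 M


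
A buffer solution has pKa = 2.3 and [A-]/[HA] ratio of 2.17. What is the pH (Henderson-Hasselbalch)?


pH = pKa + log10([A-]/[HA])
pH = 2.3 + log10(2.17)
pH = 2.6365

2.6365


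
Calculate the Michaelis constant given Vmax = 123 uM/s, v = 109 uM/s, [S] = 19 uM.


Km = [S] * (Vmax - v) / v
Km = 19 * (123 - 109) / 109
Km = 2.4404 uM

2.4404 uM


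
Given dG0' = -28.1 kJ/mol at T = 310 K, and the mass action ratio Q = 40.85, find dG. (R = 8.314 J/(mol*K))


dG = dG0' + RT * ln(Q) / 1000
dG = -28.1 + 8.314 * 310 * ln(40.85) / 1000
dG = -18.5383 kJ/mol

-18.5383 kJ/mol


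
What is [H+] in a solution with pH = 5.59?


[H+] = 10^(-pH)
[H+] = 10^(-5.59)
[H+] = 2.570e-06 M

2.570e-06 M


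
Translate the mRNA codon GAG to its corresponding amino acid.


Standard genetic code lookup.
Codon GAG -> Glu

Glu


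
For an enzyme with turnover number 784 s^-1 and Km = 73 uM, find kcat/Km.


Catalytic efficiency = kcat / Km
= 784 / 73
= 10.7397 uM^-1*s^-1

10.7397 uM^-1*s^-1


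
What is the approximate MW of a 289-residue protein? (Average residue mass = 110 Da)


MW = n_residues * 110 Da
MW = 289 * 110
MW = 31790 Da

31790 Da


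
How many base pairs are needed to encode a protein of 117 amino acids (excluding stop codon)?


Each amino acid = 1 codon = 3 bp
bp = 117 * 3 = 351 bp

351 bp


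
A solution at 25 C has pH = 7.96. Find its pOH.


pOH = 14 - pH
pOH = 14 - 7.96
pOH = 6.04

6.04


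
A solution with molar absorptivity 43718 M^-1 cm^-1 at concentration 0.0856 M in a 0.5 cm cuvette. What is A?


A = epsilon * c * l
A = 43718 * 0.0856 * 0.5
A = 1871.1304

1871.1304


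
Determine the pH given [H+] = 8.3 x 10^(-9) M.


pH = -log10([H+])
pH = -log10(8.3 x 10^(-9))
pH = 8.0809

8.0809


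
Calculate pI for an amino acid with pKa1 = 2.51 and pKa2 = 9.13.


pI = (pKa1 + pKa2) / 2
pI = (2.51 + 9.13) / 2
pI = 5.82

5.82


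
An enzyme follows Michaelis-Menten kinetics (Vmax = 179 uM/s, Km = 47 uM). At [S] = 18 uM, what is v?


v = Vmax * [S] / (Km + [S])
v = 179 * 18 / (47 + 18)
v = 49.5692 uM/s

49.5692 uM/s


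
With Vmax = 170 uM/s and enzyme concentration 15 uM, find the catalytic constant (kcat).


kcat = Vmax / [E]t
kcat = 170 / 15
kcat = 11.3333 s^-1

11.3333 s^-1


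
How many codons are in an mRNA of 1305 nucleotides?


codons = nucleotides / 3
codons = 1305 / 3 = 435

435


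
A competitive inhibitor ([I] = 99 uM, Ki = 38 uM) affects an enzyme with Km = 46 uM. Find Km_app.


Km_app = Km * (1 + [I]/Ki)
Km_app = 46 * (1 + 99/38)
Km_app = 165.8421 uM

165.8421 uM


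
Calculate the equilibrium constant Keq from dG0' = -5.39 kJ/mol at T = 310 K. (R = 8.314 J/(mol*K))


Keq = exp(-dG0 * 1000 / (R * T))
Keq = exp(-(-5.39) * 1000 / (8.314 * 310))
Keq = 8.0955

8.0955


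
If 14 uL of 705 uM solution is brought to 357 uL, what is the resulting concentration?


C2 = C1 * V1 / V2
C2 = 705 * 14 / 357
C2 = 27.6471 uM

27.6471 uM


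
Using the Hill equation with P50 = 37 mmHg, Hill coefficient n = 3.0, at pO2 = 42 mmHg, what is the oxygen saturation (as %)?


Y = pO2^n / (P50^n + pO2^n)
Y = 42^3.0 / (37^3.0 + 42^3.0)
Y = 59.39%

59.39%


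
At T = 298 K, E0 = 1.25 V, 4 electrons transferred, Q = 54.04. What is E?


E = E0 - (RT/nF) * ln(Q)
E = 1.25 - (8.314 * 298 / (4 * 96485)) * ln(54.04)
E = 1.2244 V

1.2244 V


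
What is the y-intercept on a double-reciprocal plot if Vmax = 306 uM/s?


y-intercept = 1/Vmax
= 1/306
= 0.0033 s/uM

0.0033 s/uM


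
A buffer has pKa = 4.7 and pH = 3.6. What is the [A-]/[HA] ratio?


[A-]/[HA] = 10^(pH - pKa)
= 10^(3.6 - 4.7)
= 0.0794

0.0794


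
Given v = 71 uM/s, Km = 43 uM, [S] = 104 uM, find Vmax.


Vmax = v * (Km + [S]) / [S]
Vmax = 71 * (43 + 104) / 104
Vmax = 100.3558 uM/s

100.3558 uM/s


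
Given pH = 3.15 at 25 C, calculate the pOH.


pOH = 14 - pH
pOH = 14 - 3.15
pOH = 10.85

10.85


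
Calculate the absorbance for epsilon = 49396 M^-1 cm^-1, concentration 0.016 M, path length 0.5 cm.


A = epsilon * c * l
A = 49396 * 0.016 * 0.5
A = 395.168

395.168


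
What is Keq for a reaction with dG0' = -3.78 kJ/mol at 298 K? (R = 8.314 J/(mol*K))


Keq = exp(-dG0 * 1000 / (R * T))
Keq = exp(-(-3.78) * 1000 / (8.314 * 298))
Keq = 4.5983

4.5983


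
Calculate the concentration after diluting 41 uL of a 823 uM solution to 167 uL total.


C2 = C1 * V1 / V2
C2 = 823 * 41 / 167
C2 = 202.0539 uM

202.0539 uM


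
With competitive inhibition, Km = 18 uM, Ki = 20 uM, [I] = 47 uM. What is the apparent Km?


Km_app = Km * (1 + [I]/Ki)
Km_app = 18 * (1 + 47/20)
Km_app = 60.3 uM

60.3 uM


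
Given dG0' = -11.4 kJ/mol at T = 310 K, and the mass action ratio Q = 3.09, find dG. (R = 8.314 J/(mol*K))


dG = dG0' + RT * ln(Q) / 1000
dG = -11.4 + 8.314 * 310 * ln(3.09) / 1000
dG = -8.4923 kJ/mol

-8.4923 kJ/mol


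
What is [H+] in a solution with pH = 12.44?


[H+] = 10^(-pH)
[H+] = 10^(-12.44)
[H+] = 3.631e-13 M

3.631e-13 M


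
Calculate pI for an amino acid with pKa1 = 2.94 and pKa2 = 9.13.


pI = (pKa1 + pKa2) / 2
pI = (2.94 + 9.13) / 2
pI = 6.035

6.035


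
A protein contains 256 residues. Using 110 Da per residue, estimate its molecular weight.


MW = n_residues * 110 Da
MW = 256 * 110
MW = 28160 Da

28160 Da


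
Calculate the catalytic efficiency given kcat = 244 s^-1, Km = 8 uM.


Catalytic efficiency = kcat / Km
= 244 / 8
= 30.5 uM^-1*s^-1

30.5 uM^-1*s^-1


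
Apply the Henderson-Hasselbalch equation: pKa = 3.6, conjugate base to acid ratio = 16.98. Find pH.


pH = pKa + log10([A-]/[HA])
pH = 3.6 + log10(16.98)
pH = 4.8299

4.8299


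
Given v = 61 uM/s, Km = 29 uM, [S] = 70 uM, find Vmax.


Vmax = v * (Km + [S]) / [S]
Vmax = 61 * (29 + 70) / 70
Vmax = 86.2714 uM/s

86.2714 uM/s


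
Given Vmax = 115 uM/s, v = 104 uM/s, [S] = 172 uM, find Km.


Km = [S] * (Vmax - v) / v
Km = 172 * (115 - 104) / 104
Km = 18.1923 uM

18.1923 uM


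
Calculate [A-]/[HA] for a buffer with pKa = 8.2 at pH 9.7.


[A-]/[HA] = 10^(pH - pKa)
= 10^(9.7 - 8.2)
= 31.6228

31.6228


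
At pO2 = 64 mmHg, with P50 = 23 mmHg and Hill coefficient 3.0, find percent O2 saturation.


Y = pO2^n / (P50^n + pO2^n)
Y = 64^3.0 / (23^3.0 + 64^3.0)
Y = 95.56%

95.56%


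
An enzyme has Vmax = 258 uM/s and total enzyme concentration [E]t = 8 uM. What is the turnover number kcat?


kcat = Vmax / [E]t
kcat = 258 / 8
kcat = 32.25 s^-1

32.25 s^-1


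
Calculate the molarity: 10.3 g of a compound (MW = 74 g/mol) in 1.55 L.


C = (mass / MW) / volume
C = (10.3 / 74) / 1.55
C = 0.0898 M

0.0898 M


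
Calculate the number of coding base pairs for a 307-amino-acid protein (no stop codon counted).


Each amino acid = 1 codon = 3 bp
bp = 307 * 3 = 921 bp

921 bp


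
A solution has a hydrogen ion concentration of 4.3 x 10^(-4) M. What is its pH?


pH = -log10([H+])
pH = -log10(4.3 x 10^(-4))
pH = 3.3665

3.3665


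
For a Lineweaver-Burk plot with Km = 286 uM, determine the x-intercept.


x-intercept = -1/Km
= -1/286
= -0.0035 1/uM

-0.0035 1/uM


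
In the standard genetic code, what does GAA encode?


Standard genetic code lookup.
Codon GAA -> Glu

Glu


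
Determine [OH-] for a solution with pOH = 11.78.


[OH-] = 10^(-pOH)
[OH-] = 10^(-11.78)
[OH-] = 1.660e-12 M

1.660e-12 M


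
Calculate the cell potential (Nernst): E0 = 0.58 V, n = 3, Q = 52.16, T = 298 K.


E = E0 - (RT/nF) * ln(Q)
E = 0.58 - (8.314 * 298 / (3 * 96485)) * ln(52.16)
E = 0.5462 V

0.5462 V


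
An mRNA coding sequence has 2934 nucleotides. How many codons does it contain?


codons = nucleotides / 3
codons = 2934 / 3 = 978

978


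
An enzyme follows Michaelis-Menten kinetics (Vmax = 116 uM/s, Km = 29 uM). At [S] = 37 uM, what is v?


v = Vmax * [S] / (Km + [S])
v = 116 * 37 / (29 + 37)
v = 65.0303 uM/s

65.0303 uM/s


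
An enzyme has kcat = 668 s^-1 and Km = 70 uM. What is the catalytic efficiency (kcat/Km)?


Catalytic efficiency = kcat / Km
= 668 / 70
= 9.5429 uM^-1*s^-1

9.5429 uM^-1*s^-1


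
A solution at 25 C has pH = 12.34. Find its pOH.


pOH = 14 - pH
pOH = 14 - 12.34
pOH = 1.66

1.66


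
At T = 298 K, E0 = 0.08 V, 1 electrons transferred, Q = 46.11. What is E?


E = E0 - (RT/nF) * ln(Q)
E = 0.08 - (8.314 * 298 / (1 * 96485)) * ln(46.11)
E = -0.0184 V

-0.0184 V


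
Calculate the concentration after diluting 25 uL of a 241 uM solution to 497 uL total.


C2 = C1 * V1 / V2
C2 = 241 * 25 / 497
C2 = 12.1227 uM

12.1227 uM


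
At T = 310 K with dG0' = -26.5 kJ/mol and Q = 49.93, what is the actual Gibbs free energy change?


dG = dG0' + RT * ln(Q) / 1000
dG = -26.5 + 8.314 * 310 * ln(49.93) / 1000
dG = -16.421 kJ/mol

-16.421 kJ/mol


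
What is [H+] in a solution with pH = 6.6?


[H+] = 10^(-pH)
[H+] = 10^(-6.6)
[H+] = 2.512e-07 M

2.512e-07 M


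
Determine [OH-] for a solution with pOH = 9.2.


[OH-] = 10^(-pOH)
[OH-] = 10^(-9.2)
[OH-] = 6.310e-10 M

6.310e-10 M


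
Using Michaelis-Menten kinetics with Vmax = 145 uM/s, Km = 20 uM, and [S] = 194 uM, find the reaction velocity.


v = Vmax * [S] / (Km + [S])
v = 145 * 194 / (20 + 194)
v = 131.4486 uM/s

131.4486 uM/s


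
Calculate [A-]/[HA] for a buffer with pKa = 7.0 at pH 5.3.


[A-]/[HA] = 10^(pH - pKa)
= 10^(5.3 - 7.0)
= 0.02

0.02


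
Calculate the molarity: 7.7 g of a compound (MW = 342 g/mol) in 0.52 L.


C = (mass / MW) / volume
C = (7.7 / 342) / 0.52
C = 0.0433 M

0.0433 M


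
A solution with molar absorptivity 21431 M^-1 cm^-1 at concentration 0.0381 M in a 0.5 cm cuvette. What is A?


A = epsilon * c * l
A = 21431 * 0.0381 * 0.5
A = 408.2606

408.2606


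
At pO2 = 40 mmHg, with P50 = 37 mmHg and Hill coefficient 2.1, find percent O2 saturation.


Y = pO2^n / (P50^n + pO2^n)
Y = 40^2.1 / (37^2.1 + 40^2.1)
Y = 54.08%

54.08%


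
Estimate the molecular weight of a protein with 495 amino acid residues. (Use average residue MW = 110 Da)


MW = n_residues * 110 Da
MW = 495 * 110
MW = 54450 Da

54450 Da


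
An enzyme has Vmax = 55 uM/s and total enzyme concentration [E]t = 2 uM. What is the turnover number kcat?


kcat = Vmax / [E]t
kcat = 55 / 2
kcat = 27.5 s^-1

27.5 s^-1


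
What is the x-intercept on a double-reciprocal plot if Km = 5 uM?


x-intercept = -1/Km
= -1/5
= -0.2 1/uM

-0.2 1/uM


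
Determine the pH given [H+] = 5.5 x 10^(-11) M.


pH = -log10([H+])
pH = -log10(5.5 x 10^(-11))
pH = 10.2596

10.2596


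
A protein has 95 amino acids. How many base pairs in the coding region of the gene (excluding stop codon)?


Each amino acid = 1 codon = 3 bp
bp = 95 * 3 = 285 bp

285 bp


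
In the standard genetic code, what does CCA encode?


Standard genetic code lookup.
Codon CCA -> Pro

Pro


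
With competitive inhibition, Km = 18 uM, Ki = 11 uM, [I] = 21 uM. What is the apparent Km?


Km_app = Km * (1 + [I]/Ki)
Km_app = 18 * (1 + 21/11)
Km_app = 52.3636 uM

52.3636 uM


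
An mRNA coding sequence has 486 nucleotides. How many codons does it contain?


codons = nucleotides / 3
codons = 486 / 3 = 162

162


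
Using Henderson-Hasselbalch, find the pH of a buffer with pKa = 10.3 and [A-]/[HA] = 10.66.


pH = pKa + log10([A-]/[HA])
pH = 10.3 + log10(10.66)
pH = 11.3278

11.3278


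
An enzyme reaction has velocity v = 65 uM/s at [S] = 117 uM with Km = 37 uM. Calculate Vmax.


Vmax = v * (Km + [S]) / [S]
Vmax = 65 * (37 + 117) / 117
Vmax = 85.5556 uM/s

85.5556 uM/s


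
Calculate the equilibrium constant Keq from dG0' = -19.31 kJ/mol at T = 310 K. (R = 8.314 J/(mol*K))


Keq = exp(-dG0 * 1000 / (R * T))
Keq = exp(-(-19.31) * 1000 / (8.314 * 310))
Keq = 1794.0316

1794.0316


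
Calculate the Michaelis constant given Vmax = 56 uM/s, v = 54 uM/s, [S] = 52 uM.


Km = [S] * (Vmax - v) / v
Km = 52 * (56 - 54) / 54
Km = 1.9259 uM

1.9259 uM


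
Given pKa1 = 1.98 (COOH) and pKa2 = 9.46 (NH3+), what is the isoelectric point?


pI = (pKa1 + pKa2) / 2
pI = (1.98 + 9.46) / 2
pI = 5.72

5.72


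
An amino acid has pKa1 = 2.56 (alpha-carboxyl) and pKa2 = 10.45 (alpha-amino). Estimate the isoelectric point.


pI = (pKa1 + pKa2) / 2
pI = (2.56 + 10.45) / 2
pI = 6.505

6.505


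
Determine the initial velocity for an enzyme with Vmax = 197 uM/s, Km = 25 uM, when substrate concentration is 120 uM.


v = Vmax * [S] / (Km + [S])
v = 197 * 120 / (25 + 120)
v = 163.0345 uM/s

163.0345 uM/s


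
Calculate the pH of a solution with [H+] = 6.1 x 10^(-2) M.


pH = -log10([H+])
pH = -log10(6.1 x 10^(-2))
pH = 1.2147

1.2147


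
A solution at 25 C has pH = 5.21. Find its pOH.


pOH = 14 - pH
pOH = 14 - 5.21
pOH = 8.79

8.79


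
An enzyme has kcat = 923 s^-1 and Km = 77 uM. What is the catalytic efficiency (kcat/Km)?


Catalytic efficiency = kcat / Km
= 923 / 77
= 11.987 uM^-1*s^-1

11.987 uM^-1*s^-1


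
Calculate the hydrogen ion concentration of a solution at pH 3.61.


[H+] = 10^(-pH)
[H+] = 10^(-3.61)
[H+] = 2.455e-04 M

2.455e-04 M


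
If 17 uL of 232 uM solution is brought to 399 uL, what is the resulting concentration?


C2 = C1 * V1 / V2
C2 = 232 * 17 / 399
C2 = 9.8847 uM

9.8847 uM


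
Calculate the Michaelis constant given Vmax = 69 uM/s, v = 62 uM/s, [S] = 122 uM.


Km = [S] * (Vmax - v) / v
Km = 122 * (69 - 62) / 62
Km = 13.7742 uM

13.7742 uM


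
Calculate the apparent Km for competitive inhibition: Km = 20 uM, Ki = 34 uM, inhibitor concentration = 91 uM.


Km_app = Km * (1 + [I]/Ki)
Km_app = 20 * (1 + 91/34)
Km_app = 73.5294 uM

73.5294 uM


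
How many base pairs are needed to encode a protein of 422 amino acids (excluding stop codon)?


Each amino acid = 1 codon = 3 bp
bp = 422 * 3 = 1266 bp

1266 bp


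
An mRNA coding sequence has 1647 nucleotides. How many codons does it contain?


codons = nucleotides / 3
codons = 1647 / 3 = 549

549


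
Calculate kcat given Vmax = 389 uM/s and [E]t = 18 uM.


kcat = Vmax / [E]t
kcat = 389 / 18
kcat = 21.6111 s^-1

21.6111 s^-1


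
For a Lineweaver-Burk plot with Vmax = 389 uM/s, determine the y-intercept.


y-intercept = 1/Vmax
= 1/389
= 0.0026 s/uM

0.0026 s/uM


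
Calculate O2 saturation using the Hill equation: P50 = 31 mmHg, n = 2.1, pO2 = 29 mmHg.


Y = pO2^n / (P50^n + pO2^n)
Y = 29^2.1 / (31^2.1 + 29^2.1)
Y = 46.5%

46.5%


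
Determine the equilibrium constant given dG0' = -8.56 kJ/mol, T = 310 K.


Keq = exp(-dG0 * 1000 / (R * T))
Keq = exp(-(-8.56) * 1000 / (8.314 * 310))
Keq = 27.695

27.695


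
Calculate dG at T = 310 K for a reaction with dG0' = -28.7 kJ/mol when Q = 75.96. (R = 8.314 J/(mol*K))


dG = dG0' + RT * ln(Q) / 1000
dG = -28.7 + 8.314 * 310 * ln(75.96) / 1000
dG = -17.5396 kJ/mol

-17.5396 kJ/mol


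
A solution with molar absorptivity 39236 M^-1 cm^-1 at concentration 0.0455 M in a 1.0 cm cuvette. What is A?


A = epsilon * c * l
A = 39236 * 0.0455 * 1.0
A = 1785.238

1785.238


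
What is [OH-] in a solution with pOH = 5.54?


[OH-] = 10^(-pOH)
[OH-] = 10^(-5.54)
[OH-] = 2.884e-06 M

2.884e-06 M


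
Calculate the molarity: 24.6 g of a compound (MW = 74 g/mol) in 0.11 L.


C = (mass / MW) / volume
C = (24.6 / 74) / 0.11
C = 3.0221 M

3.0221 M


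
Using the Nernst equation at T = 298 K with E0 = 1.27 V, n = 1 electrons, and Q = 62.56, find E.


E = E0 - (RT/nF) * ln(Q)
E = 1.27 - (8.314 * 298 / (1 * 96485)) * ln(62.56)
E = 1.1638 V

1.1638 V


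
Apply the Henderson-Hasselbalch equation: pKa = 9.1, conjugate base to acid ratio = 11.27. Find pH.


pH = pKa + log10([A-]/[HA])
pH = 9.1 + log10(11.27)
pH = 10.1519

10.1519


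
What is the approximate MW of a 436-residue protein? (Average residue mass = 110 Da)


MW = n_residues * 110 Da
MW = 436 * 110
MW = 47960 Da

47960 Da


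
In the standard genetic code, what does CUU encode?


Standard genetic code lookup.
Codon CUU -> Leu

Leu


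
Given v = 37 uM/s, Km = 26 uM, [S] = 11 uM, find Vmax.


Vmax = v * (Km + [S]) / [S]
Vmax = 37 * (26 + 11) / 11
Vmax = 124.4545 uM/s

124.4545 uM/s


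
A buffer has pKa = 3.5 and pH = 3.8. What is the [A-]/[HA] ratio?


[A-]/[HA] = 10^(pH - pKa)
= 10^(3.8 - 3.5)
= 1.9953

1.9953


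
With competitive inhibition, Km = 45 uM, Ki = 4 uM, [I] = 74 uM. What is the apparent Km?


Km_app = Km * (1 + [I]/Ki)
Km_app = 45 * (1 + 74/4)
Km_app = 877.5 uM

877.5 uM


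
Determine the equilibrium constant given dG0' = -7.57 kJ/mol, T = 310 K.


Keq = exp(-dG0 * 1000 / (R * T))
Keq = exp(-(-7.57) * 1000 / (8.314 * 310))
Keq = 18.8618

18.8618


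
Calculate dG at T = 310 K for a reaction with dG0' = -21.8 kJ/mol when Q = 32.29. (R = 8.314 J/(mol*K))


dG = dG0' + RT * ln(Q) / 1000
dG = -21.8 + 8.314 * 310 * ln(32.29) / 1000
dG = -12.8444 kJ/mol

-12.8444 kJ/mol


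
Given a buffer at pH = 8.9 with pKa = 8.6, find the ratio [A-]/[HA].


[A-]/[HA] = 10^(pH - pKa)
= 10^(8.9 - 8.6)
= 1.9953

1.9953


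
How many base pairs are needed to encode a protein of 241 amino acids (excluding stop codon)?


Each amino acid = 1 codon = 3 bp
bp = 241 * 3 = 723 bp

723 bp


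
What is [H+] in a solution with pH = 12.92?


[H+] = 10^(-pH)
[H+] = 10^(-12.92)
[H+] = 1.202e-13 M

1.202e-13 M


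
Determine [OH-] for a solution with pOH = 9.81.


[OH-] = 10^(-pOH)
[OH-] = 10^(-9.81)
[OH-] = 1.549e-10 M

1.549e-10 M


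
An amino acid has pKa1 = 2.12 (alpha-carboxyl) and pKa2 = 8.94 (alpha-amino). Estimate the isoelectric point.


pI = (pKa1 + pKa2) / 2
pI = (2.12 + 8.94) / 2
pI = 5.53

5.53


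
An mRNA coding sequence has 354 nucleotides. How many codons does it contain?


codons = nucleotides / 3
codons = 354 / 3 = 118

118


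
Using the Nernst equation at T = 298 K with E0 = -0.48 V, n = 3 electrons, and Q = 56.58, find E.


E = E0 - (RT/nF) * ln(Q)
E = -0.48 - (8.314 * 298 / (3 * 96485)) * ln(56.58)
E = -0.5145 V

-0.5145 V


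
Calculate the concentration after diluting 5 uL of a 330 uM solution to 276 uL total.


C2 = C1 * V1 / V2
C2 = 330 * 5 / 276
C2 = 5.9783 uM

5.9783 uM


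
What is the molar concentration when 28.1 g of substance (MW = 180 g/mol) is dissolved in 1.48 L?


C = (mass / MW) / volume
C = (28.1 / 180) / 1.48
C = 0.1055 M

0.1055 M


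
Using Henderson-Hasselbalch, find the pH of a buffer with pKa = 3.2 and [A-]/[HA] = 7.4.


pH = pKa + log10([A-]/[HA])
pH = 3.2 + log10(7.4)
pH = 4.0692

4.0692


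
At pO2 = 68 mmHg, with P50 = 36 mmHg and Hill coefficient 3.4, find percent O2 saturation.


Y = pO2^n / (P50^n + pO2^n)
Y = 68^3.4 / (36^3.4 + 68^3.4)
Y = 89.68%

89.68%


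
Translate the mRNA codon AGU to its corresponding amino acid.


Standard genetic code lookup.
Codon AGU -> Ser

Ser


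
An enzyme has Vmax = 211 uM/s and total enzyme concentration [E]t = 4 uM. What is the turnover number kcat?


kcat = Vmax / [E]t
kcat = 211 / 4
kcat = 52.75 s^-1

52.75 s^-1


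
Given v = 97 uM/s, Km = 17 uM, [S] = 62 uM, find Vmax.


Vmax = v * (Km + [S]) / [S]
Vmax = 97 * (17 + 62) / 62
Vmax = 123.5968 uM/s

123.5968 uM/s


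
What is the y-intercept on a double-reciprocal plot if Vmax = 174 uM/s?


y-intercept = 1/Vmax
= 1/174
= 0.0057 s/uM

0.0057 s/uM


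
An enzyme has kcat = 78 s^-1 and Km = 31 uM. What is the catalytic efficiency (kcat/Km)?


Catalytic efficiency = kcat / Km
= 78 / 31
= 2.5161 uM^-1*s^-1

2.5161 uM^-1*s^-1


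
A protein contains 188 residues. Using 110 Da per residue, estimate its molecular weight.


MW = n_residues * 110 Da
MW = 188 * 110
MW = 20680 Da

20680 Da


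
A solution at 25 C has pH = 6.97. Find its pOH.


pOH = 14 - pH
pOH = 14 - 6.97
pOH = 7.03

7.03


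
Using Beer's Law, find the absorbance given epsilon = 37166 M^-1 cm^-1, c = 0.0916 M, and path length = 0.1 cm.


A = epsilon * c * l
A = 37166 * 0.0916 * 0.1
A = 340.4406

340.4406


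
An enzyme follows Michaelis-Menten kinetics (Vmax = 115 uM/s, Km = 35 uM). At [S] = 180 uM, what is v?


v = Vmax * [S] / (Km + [S])
v = 115 * 180 / (35 + 180)
v = 96.2791 uM/s

96.2791 uM/s


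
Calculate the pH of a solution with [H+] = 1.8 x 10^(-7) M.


pH = -log10([H+])
pH = -log10(1.8 x 10^(-7))
pH = 6.7447

6.7447


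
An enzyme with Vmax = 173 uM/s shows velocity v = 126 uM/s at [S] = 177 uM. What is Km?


Km = [S] * (Vmax - v) / v
Km = 177 * (173 - 126) / 126
Km = 66.0238 uM

66.0238 uM


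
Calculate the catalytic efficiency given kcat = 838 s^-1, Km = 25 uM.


Catalytic efficiency = kcat / Km
= 838 / 25
= 33.52 uM^-1*s^-1

33.52 uM^-1*s^-1


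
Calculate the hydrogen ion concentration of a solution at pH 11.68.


[H+] = 10^(-pH)
[H+] = 10^(-11.68)
[H+] = 2.089e-12 M

2.089e-12 M


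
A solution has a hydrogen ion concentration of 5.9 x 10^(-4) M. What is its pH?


pH = -log10([H+])
pH = -log10(5.9 x 10^(-4))
pH = 3.2291

3.2291


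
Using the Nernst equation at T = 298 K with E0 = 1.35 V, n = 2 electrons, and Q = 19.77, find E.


E = E0 - (RT/nF) * ln(Q)
E = 1.35 - (8.314 * 298 / (2 * 96485)) * ln(19.77)
E = 1.3117 V

1.3117 V


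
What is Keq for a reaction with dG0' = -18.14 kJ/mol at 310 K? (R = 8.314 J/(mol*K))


Keq = exp(-dG0 * 1000 / (R * T))
Keq = exp(-(-18.14) * 1000 / (8.314 * 310))
Keq = 1139.4082

1139.4082


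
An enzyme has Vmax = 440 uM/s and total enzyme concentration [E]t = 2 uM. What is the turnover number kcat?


kcat = Vmax / [E]t
kcat = 440 / 2
kcat = 220.0 s^-1

220.0 s^-1


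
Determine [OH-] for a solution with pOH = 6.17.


[OH-] = 10^(-pOH)
[OH-] = 10^(-6.17)
[OH-] = 6.761e-07 M

6.761e-07 M


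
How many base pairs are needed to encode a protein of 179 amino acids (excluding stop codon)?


Each amino acid = 1 codon = 3 bp
bp = 179 * 3 = 537 bp

537 bp


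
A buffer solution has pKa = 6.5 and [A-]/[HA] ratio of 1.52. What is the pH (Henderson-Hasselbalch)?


pH = pKa + log10([A-]/[HA])
pH = 6.5 + log10(1.52)
pH = 6.6818

6.6818


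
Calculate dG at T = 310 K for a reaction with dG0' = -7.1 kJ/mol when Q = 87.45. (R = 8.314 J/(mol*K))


dG = dG0' + RT * ln(Q) / 1000
dG = -7.1 + 8.314 * 310 * ln(87.45) / 1000
dG = 4.4235 kJ/mol

4.4235 kJ/mol


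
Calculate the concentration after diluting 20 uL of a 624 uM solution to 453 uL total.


C2 = C1 * V1 / V2
C2 = 624 * 20 / 453
C2 = 27.5497 uM

27.5497 uM


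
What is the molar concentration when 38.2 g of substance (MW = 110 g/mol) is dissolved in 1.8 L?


C = (mass / MW) / volume
C = (38.2 / 110) / 1.8
C = 0.1929 M

0.1929 M


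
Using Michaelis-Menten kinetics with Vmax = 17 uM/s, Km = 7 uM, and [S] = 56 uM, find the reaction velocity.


v = Vmax * [S] / (Km + [S])
v = 17 * 56 / (7 + 56)
v = 15.1111 uM/s

15.1111 uM/s


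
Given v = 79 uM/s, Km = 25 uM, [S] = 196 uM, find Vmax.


Vmax = v * (Km + [S]) / [S]
Vmax = 79 * (25 + 196) / 196
Vmax = 89.0765 uM/s

89.0765 uM/s


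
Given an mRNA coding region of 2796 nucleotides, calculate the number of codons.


codons = nucleotides / 3
codons = 2796 / 3 = 932

932


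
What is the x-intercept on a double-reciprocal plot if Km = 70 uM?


x-intercept = -1/Km
= -1/70
= -0.0143 1/uM

-0.0143 1/uM


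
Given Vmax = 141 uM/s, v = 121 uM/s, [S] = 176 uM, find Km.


Km = [S] * (Vmax - v) / v
Km = 176 * (141 - 121) / 121
Km = 29.0909 uM

29.0909 uM


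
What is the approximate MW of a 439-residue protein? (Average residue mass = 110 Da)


MW = n_residues * 110 Da
MW = 439 * 110
MW = 48290 Da

48290 Da


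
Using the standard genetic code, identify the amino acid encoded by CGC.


Standard genetic code lookup.
Codon CGC -> Arg

Arg


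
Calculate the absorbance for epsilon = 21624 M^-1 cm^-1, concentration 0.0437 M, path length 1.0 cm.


A = epsilon * c * l
A = 21624 * 0.0437 * 1.0
A = 944.9688

944.9688


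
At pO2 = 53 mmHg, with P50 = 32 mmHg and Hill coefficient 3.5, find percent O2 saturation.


Y = pO2^n / (P50^n + pO2^n)
Y = 53^3.5 / (32^3.5 + 53^3.5)
Y = 85.4%

85.4%


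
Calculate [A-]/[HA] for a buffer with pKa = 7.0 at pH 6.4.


[A-]/[HA] = 10^(pH - pKa)
= 10^(6.4 - 7.0)
= 0.2512

0.2512


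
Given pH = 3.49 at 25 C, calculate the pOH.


pOH = 14 - pH
pOH = 14 - 3.49
pOH = 10.51

10.51


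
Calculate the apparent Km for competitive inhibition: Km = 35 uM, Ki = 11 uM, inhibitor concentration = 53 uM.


Km_app = Km * (1 + [I]/Ki)
Km_app = 35 * (1 + 53/11)
Km_app = 203.6364 uM

203.6364 uM


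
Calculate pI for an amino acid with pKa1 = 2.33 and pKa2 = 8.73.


pI = (pKa1 + pKa2) / 2
pI = (2.33 + 8.73) / 2
pI = 5.53

5.53


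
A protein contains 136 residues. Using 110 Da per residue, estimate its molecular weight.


MW = n_residues * 110 Da
MW = 136 * 110
MW = 14960 Da

14960 Da


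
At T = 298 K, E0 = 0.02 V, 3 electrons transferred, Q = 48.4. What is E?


E = E0 - (RT/nF) * ln(Q)
E = 0.02 - (8.314 * 298 / (3 * 96485)) * ln(48.4)
E = -0.0132 V

-0.0132 V


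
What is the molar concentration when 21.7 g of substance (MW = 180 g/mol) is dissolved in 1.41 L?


C = (mass / MW) / volume
C = (21.7 / 180) / 1.41
C = 0.0855 M

0.0855 M


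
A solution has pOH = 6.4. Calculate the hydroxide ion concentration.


[OH-] = 10^(-pOH)
[OH-] = 10^(-6.4)
[OH-] = 3.981e-07 M

3.981e-07 M


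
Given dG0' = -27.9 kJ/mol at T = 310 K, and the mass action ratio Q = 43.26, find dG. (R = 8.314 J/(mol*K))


dG = dG0' + RT * ln(Q) / 1000
dG = -27.9 + 8.314 * 310 * ln(43.26) / 1000
dG = -18.1906 kJ/mol

-18.1906 kJ/mol


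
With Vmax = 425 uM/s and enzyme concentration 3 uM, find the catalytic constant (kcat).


kcat = Vmax / [E]t
kcat = 425 / 3
kcat = 141.6667 s^-1

141.6667 s^-1


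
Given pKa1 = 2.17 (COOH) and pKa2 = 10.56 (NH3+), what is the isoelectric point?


pI = (pKa1 + pKa2) / 2
pI = (2.17 + 10.56) / 2
pI = 6.365

6.365


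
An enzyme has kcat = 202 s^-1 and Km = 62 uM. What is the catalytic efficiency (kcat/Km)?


Catalytic efficiency = kcat / Km
= 202 / 62
= 3.2581 uM^-1*s^-1

3.2581 uM^-1*s^-1


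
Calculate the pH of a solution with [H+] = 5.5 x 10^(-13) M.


pH = -log10([H+])
pH = -log10(5.5 x 10^(-13))
pH = 12.2596

12.2596


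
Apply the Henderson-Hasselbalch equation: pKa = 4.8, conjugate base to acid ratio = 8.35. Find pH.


pH = pKa + log10([A-]/[HA])
pH = 4.8 + log10(8.35)
pH = 5.7217

5.7217


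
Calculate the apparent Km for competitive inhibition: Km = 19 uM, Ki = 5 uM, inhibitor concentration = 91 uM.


Km_app = Km * (1 + [I]/Ki)
Km_app = 19 * (1 + 91/5)
Km_app = 364.8 uM

364.8 uM


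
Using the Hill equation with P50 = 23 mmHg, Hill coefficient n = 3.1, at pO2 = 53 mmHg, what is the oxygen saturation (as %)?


Y = pO2^n / (P50^n + pO2^n)
Y = 53^3.1 / (23^3.1 + 53^3.1)
Y = 93.01%

93.01%


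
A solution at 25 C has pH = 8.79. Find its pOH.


pOH = 14 - pH
pOH = 14 - 8.79
pOH = 5.21

5.21


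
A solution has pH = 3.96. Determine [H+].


[H+] = 10^(-pH)
[H+] = 10^(-3.96)
[H+] = 1.096e-04 M

1.096e-04 M


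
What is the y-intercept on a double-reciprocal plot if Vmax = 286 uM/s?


y-intercept = 1/Vmax
= 1/286
= 0.0035 s/uM

0.0035 s/uM


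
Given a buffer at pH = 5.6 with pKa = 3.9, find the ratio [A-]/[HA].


[A-]/[HA] = 10^(pH - pKa)
= 10^(5.6 - 3.9)
= 50.1187

50.1187


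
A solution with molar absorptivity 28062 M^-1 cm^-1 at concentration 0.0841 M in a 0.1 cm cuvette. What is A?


A = epsilon * c * l
A = 28062 * 0.0841 * 0.1
A = 236.0014

236.0014


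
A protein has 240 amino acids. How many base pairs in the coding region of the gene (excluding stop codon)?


Each amino acid = 1 codon = 3 bp
bp = 240 * 3 = 720 bp

720 bp


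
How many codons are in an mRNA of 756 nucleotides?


codons = nucleotides / 3
codons = 756 / 3 = 252

252


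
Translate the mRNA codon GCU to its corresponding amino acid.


Standard genetic code lookup.
Codon GCU -> Ala

Ala


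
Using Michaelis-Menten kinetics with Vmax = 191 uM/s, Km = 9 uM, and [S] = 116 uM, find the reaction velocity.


v = Vmax * [S] / (Km + [S])
v = 191 * 116 / (9 + 116)
v = 177.248 uM/s

177.248 uM/s


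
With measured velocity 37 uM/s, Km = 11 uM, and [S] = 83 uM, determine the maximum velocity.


Vmax = v * (Km + [S]) / [S]
Vmax = 37 * (11 + 83) / 83
Vmax = 41.9036 uM/s

41.9036 uM/s


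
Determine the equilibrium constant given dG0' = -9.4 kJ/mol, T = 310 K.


Keq = exp(-dG0 * 1000 / (R * T))
Keq = exp(-(-9.4) * 1000 / (8.314 * 310))
Keq = 38.366

38.366


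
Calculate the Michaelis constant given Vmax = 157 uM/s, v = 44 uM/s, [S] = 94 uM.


Km = [S] * (Vmax - v) / v
Km = 94 * (157 - 44) / 44
Km = 241.4091 uM

241.4091 uM


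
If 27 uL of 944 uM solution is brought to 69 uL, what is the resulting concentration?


C2 = C1 * V1 / V2
C2 = 944 * 27 / 69
C2 = 369.3913 uM

369.3913 uM


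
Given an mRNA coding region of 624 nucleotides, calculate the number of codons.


codons = nucleotides / 3
codons = 624 / 3 = 208

208


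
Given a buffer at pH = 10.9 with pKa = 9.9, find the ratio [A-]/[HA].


[A-]/[HA] = 10^(pH - pKa)
= 10^(10.9 - 9.9)
= 10.0

10.0


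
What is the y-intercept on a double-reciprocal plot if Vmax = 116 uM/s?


y-intercept = 1/Vmax
= 1/116
= 0.0086 s/uM

0.0086 s/uM


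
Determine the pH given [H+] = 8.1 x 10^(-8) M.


pH = -log10([H+])
pH = -log10(8.1 x 10^(-8))
pH = 7.0915

7.0915


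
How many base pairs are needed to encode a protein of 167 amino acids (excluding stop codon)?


Each amino acid = 1 codon = 3 bp
bp = 167 * 3 = 501 bp

501 bp


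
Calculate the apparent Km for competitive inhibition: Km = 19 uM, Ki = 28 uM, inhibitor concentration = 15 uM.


Km_app = Km * (1 + [I]/Ki)
Km_app = 19 * (1 + 15/28)
Km_app = 29.1786 uM

29.1786 uM


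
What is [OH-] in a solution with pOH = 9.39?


[OH-] = 10^(-pOH)
[OH-] = 10^(-9.39)
[OH-] = 4.074e-10 M

4.074e-10 M


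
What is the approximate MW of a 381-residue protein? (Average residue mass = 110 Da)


MW = n_residues * 110 Da
MW = 381 * 110
MW = 41910 Da

41910 Da


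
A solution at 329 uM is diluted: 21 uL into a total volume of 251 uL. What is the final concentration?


C2 = C1 * V1 / V2
C2 = 329 * 21 / 251
C2 = 27.5259 uM

27.5259 uM


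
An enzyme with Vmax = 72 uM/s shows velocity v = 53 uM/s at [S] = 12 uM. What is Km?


Km = [S] * (Vmax - v) / v
Km = 12 * (72 - 53) / 53
Km = 4.3019 uM

4.3019 uM


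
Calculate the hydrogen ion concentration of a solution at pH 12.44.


[H+] = 10^(-pH)
[H+] = 10^(-12.44)
[H+] = 3.631e-13 M

3.631e-13 M


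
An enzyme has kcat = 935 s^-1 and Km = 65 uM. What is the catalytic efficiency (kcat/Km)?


Catalytic efficiency = kcat / Km
= 935 / 65
= 14.3846 uM^-1*s^-1

14.3846 uM^-1*s^-1


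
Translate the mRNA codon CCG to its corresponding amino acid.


Standard genetic code lookup.
Codon CCG -> Pro

Pro


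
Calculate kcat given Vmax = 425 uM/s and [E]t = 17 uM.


kcat = Vmax / [E]t
kcat = 425 / 17
kcat = 25.0 s^-1

25.0 s^-1


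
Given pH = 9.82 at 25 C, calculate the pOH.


pOH = 14 - pH
pOH = 14 - 9.82
pOH = 4.18

4.18


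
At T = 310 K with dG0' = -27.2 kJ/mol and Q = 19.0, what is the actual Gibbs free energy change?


dG = dG0' + RT * ln(Q) / 1000
dG = -27.2 + 8.314 * 310 * ln(19.0) / 1000
dG = -19.6112 kJ/mol

-19.6112 kJ/mol


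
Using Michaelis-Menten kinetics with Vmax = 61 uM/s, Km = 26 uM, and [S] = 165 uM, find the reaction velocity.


v = Vmax * [S] / (Km + [S])
v = 61 * 165 / (26 + 165)
v = 52.6963 uM/s

52.6963 uM/s


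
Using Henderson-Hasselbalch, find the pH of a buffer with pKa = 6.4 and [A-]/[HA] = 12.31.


pH = pKa + log10([A-]/[HA])
pH = 6.4 + log10(12.31)
pH = 7.4903

7.4903


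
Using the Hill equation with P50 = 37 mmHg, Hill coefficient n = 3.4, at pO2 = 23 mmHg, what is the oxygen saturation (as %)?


Y = pO2^n / (P50^n + pO2^n)
Y = 23^3.4 / (37^3.4 + 23^3.4)
Y = 16.57%

16.57%


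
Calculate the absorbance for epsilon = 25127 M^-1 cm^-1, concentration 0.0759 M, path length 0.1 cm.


A = epsilon * c * l
A = 25127 * 0.0759 * 0.1
A = 190.7139

190.7139


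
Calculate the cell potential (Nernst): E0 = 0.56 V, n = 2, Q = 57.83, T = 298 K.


E = E0 - (RT/nF) * ln(Q)
E = 0.56 - (8.314 * 298 / (2 * 96485)) * ln(57.83)
E = 0.5079 V

0.5079 V


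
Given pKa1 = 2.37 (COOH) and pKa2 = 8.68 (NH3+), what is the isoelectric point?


pI = (pKa1 + pKa2) / 2
pI = (2.37 + 8.68) / 2
pI = 5.525

5.525


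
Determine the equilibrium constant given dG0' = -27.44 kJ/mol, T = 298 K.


Keq = exp(-dG0 * 1000 / (R * T))
Keq = exp(-(-27.44) * 1000 / (8.314 * 298))
Keq = 64560.5785

64560.5785


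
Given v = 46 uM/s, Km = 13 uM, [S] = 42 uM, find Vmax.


Vmax = v * (Km + [S]) / [S]
Vmax = 46 * (13 + 42) / 42
Vmax = 60.2381 uM/s

60.2381 uM/s


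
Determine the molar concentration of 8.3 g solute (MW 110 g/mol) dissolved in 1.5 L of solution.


C = (mass / MW) / volume
C = (8.3 / 110) / 1.5
C = 0.0503 M

0.0503 M


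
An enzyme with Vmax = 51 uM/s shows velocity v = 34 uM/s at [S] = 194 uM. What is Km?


Km = [S] * (Vmax - v) / v
Km = 194 * (51 - 34) / 34
Km = 97.0 uM

97.0 uM


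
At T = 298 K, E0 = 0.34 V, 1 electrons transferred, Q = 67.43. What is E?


E = E0 - (RT/nF) * ln(Q)
E = 0.34 - (8.314 * 298 / (1 * 96485)) * ln(67.43)
E = 0.2319 V

0.2319 V


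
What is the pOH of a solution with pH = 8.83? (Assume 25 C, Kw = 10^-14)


pOH = 14 - pH
pOH = 14 - 8.83
pOH = 5.17

5.17
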